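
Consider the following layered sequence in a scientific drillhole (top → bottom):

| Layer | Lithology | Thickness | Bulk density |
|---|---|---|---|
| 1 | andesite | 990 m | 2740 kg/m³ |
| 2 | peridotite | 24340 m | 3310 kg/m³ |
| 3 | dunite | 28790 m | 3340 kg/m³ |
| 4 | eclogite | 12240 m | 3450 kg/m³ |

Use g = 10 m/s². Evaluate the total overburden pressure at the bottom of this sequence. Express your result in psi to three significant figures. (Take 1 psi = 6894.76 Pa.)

andesite: 2740 kg/m³ × 10 m/s² × 990 m = 2.713×10^7 Pa = 3934 psi
peridotite: 3310 kg/m³ × 10 m/s² × 24340 m = 8.057×10^8 Pa = 1.169×10^5 psi
dunite: 3340 kg/m³ × 10 m/s² × 28790 m = 9.616×10^8 Pa = 1.395×10^5 psi
eclogite: 3450 kg/m³ × 10 m/s² × 12240 m = 4.223×10^8 Pa = 61247 psi
Total = 3934 + 1.169×10^5 + 1.395×10^5 + 61247 = 3.2150×10^5 psi

321000 psi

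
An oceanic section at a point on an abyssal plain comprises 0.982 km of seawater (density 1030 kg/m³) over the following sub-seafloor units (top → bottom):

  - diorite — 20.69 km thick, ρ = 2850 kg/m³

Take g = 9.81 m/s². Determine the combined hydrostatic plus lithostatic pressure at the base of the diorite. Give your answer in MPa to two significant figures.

seawater: 1030 kg/m³ × 9.81 m/s² × 982 m = 9.922×10^6 Pa = 9.922 MPa
diorite: 2850 kg/m³ × 9.81 m/s² × 20690 m = 5.785×10^8 Pa = 578.5 MPa
Total = 9.922 + 578.5 = 588.38 MPa

590 MPa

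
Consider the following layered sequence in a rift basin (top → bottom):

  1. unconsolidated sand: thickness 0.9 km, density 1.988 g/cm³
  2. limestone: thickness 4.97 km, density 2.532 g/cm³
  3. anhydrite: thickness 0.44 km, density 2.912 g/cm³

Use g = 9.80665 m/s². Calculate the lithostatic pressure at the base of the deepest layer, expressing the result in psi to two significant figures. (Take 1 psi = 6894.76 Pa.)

22000 psi

unconsolidated sand: 1988 kg/m³ × 9.80665 m/s² × 900 m = 1.755×10^7 Pa = 2545 psi
limestone: 2532 kg/m³ × 9.80665 m/s² × 4970 m = 1.234×10^8 Pa = 17899 psi
anhydrite: 2912 kg/m³ × 9.80665 m/s² × 440 m = 1.257×10^7 Pa = 1822 psi
Total = 2545 + 17899 + 1822 = 22266 psi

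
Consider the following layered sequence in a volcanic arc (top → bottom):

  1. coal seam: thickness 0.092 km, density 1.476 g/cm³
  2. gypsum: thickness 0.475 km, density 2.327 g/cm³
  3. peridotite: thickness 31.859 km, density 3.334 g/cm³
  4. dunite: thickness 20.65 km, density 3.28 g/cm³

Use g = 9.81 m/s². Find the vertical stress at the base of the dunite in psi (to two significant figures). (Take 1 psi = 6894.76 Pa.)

coal seam: 1476 kg/m³ × 9.81 m/s² × 92 m = 1.332×10^6 Pa = 193.2 psi
gypsum: 2327 kg/m³ × 9.81 m/s² × 475 m = 1.084×10^7 Pa = 1573 psi
peridotite: 3334 kg/m³ × 9.81 m/s² × 31859 m = 1.042×10^9 Pa = 1.511×10^5 psi
dunite: 3280 kg/m³ × 9.81 m/s² × 20650 m = 6.645×10^8 Pa = 96370 psi
Total = 193.2 + 1573 + 1.511×10^5 + 96370 = 2.4927×10^5 psi

250000 psi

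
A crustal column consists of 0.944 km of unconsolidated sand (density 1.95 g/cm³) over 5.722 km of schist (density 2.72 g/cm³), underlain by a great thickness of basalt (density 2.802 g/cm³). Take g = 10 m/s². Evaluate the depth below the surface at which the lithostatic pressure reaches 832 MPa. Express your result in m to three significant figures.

30100 m

Pressure at base of upper layers: 1950×10×944 + 2720×10×5722 = 1.740×10^8 Pa = 174.0 MPa
Remaining pressure to be supplied by basalt: 8.320×10^8 − 1.740×10^8 = 6.580×10^8 Pa
Additional depth in basalt = 6.580×10^8 Pa / (2802 kg/m³ × 10 m/s²) = 23482 m
Total depth = 6666 m + 23482 m = 30148 m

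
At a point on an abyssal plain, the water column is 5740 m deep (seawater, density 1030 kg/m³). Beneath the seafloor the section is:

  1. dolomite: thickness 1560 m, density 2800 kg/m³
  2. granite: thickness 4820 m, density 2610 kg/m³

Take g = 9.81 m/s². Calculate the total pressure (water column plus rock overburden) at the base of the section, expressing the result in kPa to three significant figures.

224000 kPa

seawater: 1030 kg/m³ × 9.81 m/s² × 5740 m = 5.800×10^7 Pa = 57999 kPa
dolomite: 2800 kg/m³ × 9.81 m/s² × 1560 m = 4.285×10^7 Pa = 42850 kPa
granite: 2610 kg/m³ × 9.81 m/s² × 4820 m = 1.234×10^8 Pa = 1.234×10^5 kPa
Total = 57999 + 42850 + 1.234×10^5 = 2.2426×10^5 kPa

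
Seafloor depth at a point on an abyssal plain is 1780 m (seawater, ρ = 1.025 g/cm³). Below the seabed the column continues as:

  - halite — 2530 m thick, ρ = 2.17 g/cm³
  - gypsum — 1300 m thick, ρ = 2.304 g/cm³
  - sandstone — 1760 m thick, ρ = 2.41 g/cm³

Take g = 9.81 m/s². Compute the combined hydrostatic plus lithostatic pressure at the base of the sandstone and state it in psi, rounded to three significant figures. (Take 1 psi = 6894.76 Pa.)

20700 psi

seawater: 1025 kg/m³ × 9.81 m/s² × 1780 m = 1.790×10^7 Pa = 2596 psi
halite: 2170 kg/m³ × 9.81 m/s² × 2530 m = 5.386×10^7 Pa = 7811 psi
gypsum: 2304 kg/m³ × 9.81 m/s² × 1300 m = 2.938×10^7 Pa = 4262 psi
sandstone: 2410 kg/m³ × 9.81 m/s² × 1760 m = 4.161×10^7 Pa = 6035 psi
Total = 2596 + 7811 + 4262 + 6035 = 20704 psi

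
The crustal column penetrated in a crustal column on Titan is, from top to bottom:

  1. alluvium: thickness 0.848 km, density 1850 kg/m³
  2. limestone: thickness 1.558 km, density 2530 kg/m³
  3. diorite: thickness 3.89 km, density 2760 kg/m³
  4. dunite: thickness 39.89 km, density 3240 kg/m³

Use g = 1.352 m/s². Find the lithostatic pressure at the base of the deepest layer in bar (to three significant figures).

1970 bar

alluvium: 1850 kg/m³ × 1.352 m/s² × 848 m = 2.121×10^6 Pa = 21.21 bar
limestone: 2530 kg/m³ × 1.352 m/s² × 1558 m = 5.329×10^6 Pa = 53.29 bar
diorite: 2760 kg/m³ × 1.352 m/s² × 3890 m = 1.452×10^7 Pa = 145.2 bar
dunite: 3240 kg/m³ × 1.352 m/s² × 39890 m = 1.747×10^8 Pa = 1747 bar
Total = 21.21 + 53.29 + 145.2 + 1747 = 1967.0 bar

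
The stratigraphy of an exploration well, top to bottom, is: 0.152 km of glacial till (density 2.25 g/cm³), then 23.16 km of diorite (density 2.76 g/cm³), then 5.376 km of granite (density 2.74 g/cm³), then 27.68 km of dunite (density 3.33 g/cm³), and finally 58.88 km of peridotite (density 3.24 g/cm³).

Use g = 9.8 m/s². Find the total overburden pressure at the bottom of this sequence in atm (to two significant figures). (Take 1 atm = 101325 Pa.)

glacial till: 2250 kg/m³ × 9.8 m/s² × 152 m = 3.352×10^6 Pa = 33.08 atm
diorite: 2760 kg/m³ × 9.8 m/s² × 23160 m = 6.264×10^8 Pa = 6182 atm
granite: 2740 kg/m³ × 9.8 m/s² × 5376 m = 1.444×10^8 Pa = 1425 atm
dunite: 3330 kg/m³ × 9.8 m/s² × 27680 m = 9.033×10^8 Pa = 8915 atm
peridotite: 3240 kg/m³ × 9.8 m/s² × 58880 m = 1.870×10^9 Pa = 18451 atm
Total = 33.08 + 6182 + 1425 + 8915 + 18451 = 35006 atm

35000 atm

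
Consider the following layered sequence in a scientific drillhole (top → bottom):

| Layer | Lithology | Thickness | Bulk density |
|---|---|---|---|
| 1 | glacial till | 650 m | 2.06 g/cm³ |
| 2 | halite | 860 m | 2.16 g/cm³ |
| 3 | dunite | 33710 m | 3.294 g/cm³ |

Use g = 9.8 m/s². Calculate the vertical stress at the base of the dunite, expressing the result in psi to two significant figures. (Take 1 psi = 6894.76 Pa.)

160000 psi

glacial till: 2060 kg/m³ × 9.8 m/s² × 650 m = 1.312×10^7 Pa = 1903 psi
halite: 2160 kg/m³ × 9.8 m/s² × 860 m = 1.820×10^7 Pa = 2640 psi
dunite: 3294 kg/m³ × 9.8 m/s² × 33710 m = 1.088×10^9 Pa = 1.578×10^5 psi
Total = 1903 + 2640 + 1.578×10^5 = 1.6237×10^5 psi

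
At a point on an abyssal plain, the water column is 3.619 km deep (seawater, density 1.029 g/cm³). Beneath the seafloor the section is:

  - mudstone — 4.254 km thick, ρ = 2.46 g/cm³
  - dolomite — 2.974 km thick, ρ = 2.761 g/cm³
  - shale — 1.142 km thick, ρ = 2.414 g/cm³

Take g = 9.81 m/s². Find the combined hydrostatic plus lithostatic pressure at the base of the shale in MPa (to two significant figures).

seawater: 1029 kg/m³ × 9.81 m/s² × 3619 m = 3.653×10^7 Pa = 36.53 MPa
mudstone: 2460 kg/m³ × 9.81 m/s² × 4254 m = 1.027×10^8 Pa = 102.7 MPa
dolomite: 2761 kg/m³ × 9.81 m/s² × 2974 m = 8.055×10^7 Pa = 80.55 MPa
shale: 2414 kg/m³ × 9.81 m/s² × 1142 m = 2.704×10^7 Pa = 27.04 MPa
Total = 36.53 + 102.7 + 80.55 + 27.04 = 246.79 MPa

250 MPa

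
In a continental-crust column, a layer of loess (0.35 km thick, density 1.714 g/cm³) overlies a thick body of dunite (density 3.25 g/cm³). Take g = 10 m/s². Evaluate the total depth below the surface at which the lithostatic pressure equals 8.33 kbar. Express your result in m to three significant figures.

25800 m

Pressure at base of upper layers: 1714×10×350 = 5.999×10^6 Pa = 0.05999 kbar
Remaining pressure to be supplied by dunite: 8.330×10^8 − 5.999×10^6 = 8.270×10^8 Pa
Additional depth in dunite = 8.270×10^8 Pa / (3250 kg/m³ × 10 m/s²) = 25446 m
Total depth = 350 m + 25446 m = 25796 m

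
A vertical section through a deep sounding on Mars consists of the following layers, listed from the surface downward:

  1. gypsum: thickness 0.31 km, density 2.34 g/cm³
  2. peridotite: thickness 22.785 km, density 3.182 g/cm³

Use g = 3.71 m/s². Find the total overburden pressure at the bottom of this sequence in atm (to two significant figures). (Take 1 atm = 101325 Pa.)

gypsum: 2340 kg/m³ × 3.71 m/s² × 310 m = 2.691×10^6 Pa = 26.56 atm
peridotite: 3182 kg/m³ × 3.71 m/s² × 22785 m = 2.690×10^8 Pa = 2655 atm
Total = 26.56 + 2655 = 2681.2 atm

2700 atm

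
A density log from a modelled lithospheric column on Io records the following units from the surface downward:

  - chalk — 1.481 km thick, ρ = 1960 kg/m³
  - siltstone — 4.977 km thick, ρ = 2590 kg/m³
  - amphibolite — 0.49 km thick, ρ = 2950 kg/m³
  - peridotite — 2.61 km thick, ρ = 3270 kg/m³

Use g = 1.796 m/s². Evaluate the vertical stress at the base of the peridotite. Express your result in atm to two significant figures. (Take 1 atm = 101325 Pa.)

460 atm

chalk: 1960 kg/m³ × 1.796 m/s² × 1481 m = 5.213×10^6 Pa = 51.45 atm
siltstone: 2590 kg/m³ × 1.796 m/s² × 4977 m = 2.315×10^7 Pa = 228.5 atm
amphibolite: 2950 kg/m³ × 1.796 m/s² × 490 m = 2.596×10^6 Pa = 25.62 atm
peridotite: 3270 kg/m³ × 1.796 m/s² × 2610 m = 1.533×10^7 Pa = 151.3 atm
Total = 51.45 + 228.5 + 25.62 + 151.3 = 456.84 atm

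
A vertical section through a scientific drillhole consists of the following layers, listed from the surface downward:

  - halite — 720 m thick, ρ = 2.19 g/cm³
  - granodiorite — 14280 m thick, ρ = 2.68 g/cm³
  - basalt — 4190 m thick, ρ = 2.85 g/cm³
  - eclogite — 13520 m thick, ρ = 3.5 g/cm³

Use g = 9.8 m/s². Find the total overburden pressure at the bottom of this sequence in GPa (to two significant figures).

0.97 GPa

halite: 2190 kg/m³ × 9.8 m/s² × 720 m = 1.545×10^7 Pa = 0.01545 GPa
granodiorite: 2680 kg/m³ × 9.8 m/s² × 14280 m = 3.750×10^8 Pa = 0.3750 GPa
basalt: 2850 kg/m³ × 9.8 m/s² × 4190 m = 1.170×10^8 Pa = 0.1170 GPa
eclogite: 3500 kg/m³ × 9.8 m/s² × 13520 m = 4.637×10^8 Pa = 0.4637 GPa
Total = 0.01545 + 0.3750 + 0.1170 + 0.4637 = 0.97127 GPa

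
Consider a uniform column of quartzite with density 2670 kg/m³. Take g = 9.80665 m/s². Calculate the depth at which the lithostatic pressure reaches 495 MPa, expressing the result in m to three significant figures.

18900 m

h = P/(ρg) = 495 MPa / (2670 kg/m³ × 9.80665 m/s²) = 4.950×10^8 Pa / 26184 Pa/m = 18905 m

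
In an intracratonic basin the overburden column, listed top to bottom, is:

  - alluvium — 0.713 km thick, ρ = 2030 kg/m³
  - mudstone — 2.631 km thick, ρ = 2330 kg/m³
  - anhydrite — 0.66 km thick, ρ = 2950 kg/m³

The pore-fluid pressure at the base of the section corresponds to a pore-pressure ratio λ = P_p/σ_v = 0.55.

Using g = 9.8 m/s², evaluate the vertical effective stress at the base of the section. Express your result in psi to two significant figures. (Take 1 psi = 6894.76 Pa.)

Overburden (lithostatic) stress σ_v:
alluvium: 2030 kg/m³ × 9.8 m/s² × 713 m = 1.418×10^7 Pa = 14.18 MPa
mudstone: 2330 kg/m³ × 9.8 m/s² × 2631 m = 6.008×10^7 Pa = 60.08 MPa
anhydrite: 2950 kg/m³ × 9.8 m/s² × 660 m = 1.908×10^7 Pa = 19.08 MPa
Total = 14.18 + 60.08 + 19.08 = 93.341 MPa
Pore pressure P_p = λ·σ_v = 0.55 × 93.34 MPa = 51.34 MPa
Effective stress σ' = σ_v − P_p = 93.34 − 51.34 = 42.004 MPa = 6092.1 psi

6100 psi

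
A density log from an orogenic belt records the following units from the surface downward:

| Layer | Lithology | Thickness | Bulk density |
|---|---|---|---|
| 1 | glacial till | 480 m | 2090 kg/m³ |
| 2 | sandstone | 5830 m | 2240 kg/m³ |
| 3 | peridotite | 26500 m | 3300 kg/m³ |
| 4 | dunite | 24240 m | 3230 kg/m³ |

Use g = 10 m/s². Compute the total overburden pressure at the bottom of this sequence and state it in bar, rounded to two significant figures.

glacial till: 2090 kg/m³ × 10 m/s² × 480 m = 1.003×10^7 Pa = 100.3 bar
sandstone: 2240 kg/m³ × 10 m/s² × 5830 m = 1.306×10^8 Pa = 1306 bar
peridotite: 3300 kg/m³ × 10 m/s² × 26500 m = 8.745×10^8 Pa = 8745 bar
dunite: 3230 kg/m³ × 10 m/s² × 24240 m = 7.830×10^8 Pa = 7830 bar
Total = 100.3 + 1306 + 8745 + 7830 = 17981 bar

18000 bar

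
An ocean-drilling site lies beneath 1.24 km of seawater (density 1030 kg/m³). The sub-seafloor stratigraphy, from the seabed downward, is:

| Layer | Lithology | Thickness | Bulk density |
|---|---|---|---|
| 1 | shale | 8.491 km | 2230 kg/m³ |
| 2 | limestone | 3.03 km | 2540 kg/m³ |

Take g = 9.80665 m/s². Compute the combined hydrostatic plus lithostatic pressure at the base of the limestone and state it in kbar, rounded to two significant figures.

seawater: 1030 kg/m³ × 9.80665 m/s² × 1240 m = 1.253×10^7 Pa = 0.1253 kbar
shale: 2230 kg/m³ × 9.80665 m/s² × 8491 m = 1.857×10^8 Pa = 1.857 kbar
limestone: 2540 kg/m³ × 9.80665 m/s² × 3030 m = 7.547×10^7 Pa = 0.7547 kbar
Total = 0.1253 + 1.857 + 0.7547 = 2.7369 kbar

2.7 kbar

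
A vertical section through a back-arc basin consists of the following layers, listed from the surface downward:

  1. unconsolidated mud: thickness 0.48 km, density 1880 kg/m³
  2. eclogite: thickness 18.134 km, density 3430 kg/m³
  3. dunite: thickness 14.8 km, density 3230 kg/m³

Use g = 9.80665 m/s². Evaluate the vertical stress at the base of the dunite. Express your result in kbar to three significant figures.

unconsolidated mud: 1880 kg/m³ × 9.80665 m/s² × 480 m = 8.850×10^6 Pa = 0.08850 kbar
eclogite: 3430 kg/m³ × 9.80665 m/s² × 18134 m = 6.100×10^8 Pa = 6.100 kbar
dunite: 3230 kg/m³ × 9.80665 m/s² × 14800 m = 4.688×10^8 Pa = 4.688 kbar
Total = 0.08850 + 6.100 + 4.688 = 10.876 kbar

10.9 kbar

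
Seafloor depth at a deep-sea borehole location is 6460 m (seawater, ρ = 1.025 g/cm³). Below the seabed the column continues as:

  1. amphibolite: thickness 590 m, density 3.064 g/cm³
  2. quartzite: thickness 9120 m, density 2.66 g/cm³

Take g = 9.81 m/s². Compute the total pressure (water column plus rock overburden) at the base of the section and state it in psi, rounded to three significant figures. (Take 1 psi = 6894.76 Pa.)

seawater: 1025 kg/m³ × 9.81 m/s² × 6460 m = 6.496×10^7 Pa = 9421 psi
amphibolite: 3064 kg/m³ × 9.81 m/s² × 590 m = 1.773×10^7 Pa = 2572 psi
quartzite: 2660 kg/m³ × 9.81 m/s² × 9120 m = 2.380×10^8 Pa = 34516 psi
Total = 9421 + 2572 + 34516 = 46510 psi

46500 psi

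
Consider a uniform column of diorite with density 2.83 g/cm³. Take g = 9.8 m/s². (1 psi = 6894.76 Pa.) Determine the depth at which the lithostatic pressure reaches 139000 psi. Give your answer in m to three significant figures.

34600 m

h = P/(ρg) = 139000 psi / (2830 kg/m³ × 9.8 m/s²) = 9.584×10^8 Pa / 27734 Pa/m = 34556 m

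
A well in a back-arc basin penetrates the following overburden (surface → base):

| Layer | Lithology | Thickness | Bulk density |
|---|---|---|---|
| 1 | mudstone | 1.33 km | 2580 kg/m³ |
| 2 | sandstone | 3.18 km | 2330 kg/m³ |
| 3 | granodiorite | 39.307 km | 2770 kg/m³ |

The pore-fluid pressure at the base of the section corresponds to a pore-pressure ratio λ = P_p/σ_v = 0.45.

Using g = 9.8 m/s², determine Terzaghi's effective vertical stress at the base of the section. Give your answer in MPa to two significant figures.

Overburden (lithostatic) stress σ_v:
mudstone: 2580 kg/m³ × 9.8 m/s² × 1330 m = 3.363×10^7 Pa = 33.63 MPa
sandstone: 2330 kg/m³ × 9.8 m/s² × 3180 m = 7.261×10^7 Pa = 72.61 MPa
granodiorite: 2770 kg/m³ × 9.8 m/s² × 39307 m = 1.067×10^9 Pa = 1067 MPa
Total = 33.63 + 72.61 + 1067 = 1173.3 MPa
Pore pressure P_p = λ·σ_v = 0.45 × 1173 MPa = 528.0 MPa
Effective stress σ' = σ_v − P_p = 1173 − 528.0 = 645.30 MPa

650 MPa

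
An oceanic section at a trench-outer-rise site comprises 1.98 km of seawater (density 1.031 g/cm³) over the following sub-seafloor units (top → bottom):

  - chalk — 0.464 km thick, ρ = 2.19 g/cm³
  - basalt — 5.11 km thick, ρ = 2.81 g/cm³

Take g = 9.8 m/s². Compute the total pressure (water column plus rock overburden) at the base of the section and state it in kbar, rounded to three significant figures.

seawater: 1031 kg/m³ × 9.8 m/s² × 1980 m = 2.001×10^7 Pa = 0.2001 kbar
chalk: 2190 kg/m³ × 9.8 m/s² × 464 m = 9.958×10^6 Pa = 0.09958 kbar
basalt: 2810 kg/m³ × 9.8 m/s² × 5110 m = 1.407×10^8 Pa = 1.407 kbar
Total = 0.2001 + 0.09958 + 1.407 = 1.7068 kbar

1.71 kbar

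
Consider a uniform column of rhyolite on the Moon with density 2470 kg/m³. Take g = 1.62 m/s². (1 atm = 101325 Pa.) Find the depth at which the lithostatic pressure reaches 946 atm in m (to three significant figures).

24000 m

h = P/(ρg) = 946 atm / (2470 kg/m³ × 1.62 m/s²) = 9.585×10^7 Pa / 4001.4 Pa/m = 23955 m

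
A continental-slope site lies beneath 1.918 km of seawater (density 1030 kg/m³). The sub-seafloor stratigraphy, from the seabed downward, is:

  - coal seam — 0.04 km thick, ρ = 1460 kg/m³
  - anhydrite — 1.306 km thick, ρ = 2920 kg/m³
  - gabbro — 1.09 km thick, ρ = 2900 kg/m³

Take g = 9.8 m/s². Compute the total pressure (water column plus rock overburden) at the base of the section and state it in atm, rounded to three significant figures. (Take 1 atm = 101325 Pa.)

871 atm

seawater: 1030 kg/m³ × 9.8 m/s² × 1918 m = 1.936×10^7 Pa = 191.1 atm
coal seam: 1460 kg/m³ × 9.8 m/s² × 40 m = 5.723×10^5 Pa = 5.648 atm
anhydrite: 2920 kg/m³ × 9.8 m/s² × 1306 m = 3.737×10^7 Pa = 368.8 atm
gabbro: 2900 kg/m³ × 9.8 m/s² × 1090 m = 3.098×10^7 Pa = 305.7 atm
Total = 191.1 + 5.648 + 368.8 + 305.7 = 871.28 atm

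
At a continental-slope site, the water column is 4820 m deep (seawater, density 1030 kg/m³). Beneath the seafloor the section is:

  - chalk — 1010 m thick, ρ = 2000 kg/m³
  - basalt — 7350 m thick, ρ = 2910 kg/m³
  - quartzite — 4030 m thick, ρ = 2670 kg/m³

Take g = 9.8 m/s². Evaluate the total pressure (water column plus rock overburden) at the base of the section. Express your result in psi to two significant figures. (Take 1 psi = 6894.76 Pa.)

56000 psi

seawater: 1030 kg/m³ × 9.8 m/s² × 4820 m = 4.865×10^7 Pa = 7057 psi
chalk: 2000 kg/m³ × 9.8 m/s² × 1010 m = 1.980×10^7 Pa = 2871 psi
basalt: 2910 kg/m³ × 9.8 m/s² × 7350 m = 2.096×10^8 Pa = 30401 psi
quartzite: 2670 kg/m³ × 9.8 m/s² × 4030 m = 1.054×10^8 Pa = 15294 psi
Total = 7057 + 2871 + 30401 + 15294 = 55623 psi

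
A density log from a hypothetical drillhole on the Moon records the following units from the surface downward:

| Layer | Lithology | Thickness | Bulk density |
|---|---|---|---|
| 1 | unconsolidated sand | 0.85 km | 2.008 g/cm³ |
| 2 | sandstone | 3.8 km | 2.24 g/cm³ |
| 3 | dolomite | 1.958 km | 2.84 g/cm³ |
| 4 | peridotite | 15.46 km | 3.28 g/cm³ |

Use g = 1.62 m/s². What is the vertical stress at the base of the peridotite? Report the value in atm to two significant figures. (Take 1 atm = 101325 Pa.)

unconsolidated sand: 2008 kg/m³ × 1.62 m/s² × 850 m = 2.765×10^6 Pa = 27.29 atm
sandstone: 2240 kg/m³ × 1.62 m/s² × 3800 m = 1.379×10^7 Pa = 136.1 atm
dolomite: 2840 kg/m³ × 1.62 m/s² × 1958 m = 9.008×10^6 Pa = 88.91 atm
peridotite: 3280 kg/m³ × 1.62 m/s² × 15460 m = 8.215×10^7 Pa = 810.7 atm
Total = 27.29 + 136.1 + 88.91 + 810.7 = 1063.0 atm

1100 atm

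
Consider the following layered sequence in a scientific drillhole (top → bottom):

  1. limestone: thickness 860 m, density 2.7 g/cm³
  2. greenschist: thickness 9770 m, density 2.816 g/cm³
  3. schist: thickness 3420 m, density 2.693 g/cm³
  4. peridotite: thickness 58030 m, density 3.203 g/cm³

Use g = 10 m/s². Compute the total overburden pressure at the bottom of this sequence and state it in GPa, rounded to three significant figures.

limestone: 2700 kg/m³ × 10 m/s² × 860 m = 2.322×10^7 Pa = 0.02322 GPa
greenschist: 2816 kg/m³ × 10 m/s² × 9770 m = 2.751×10^8 Pa = 0.2751 GPa
schist: 2693 kg/m³ × 10 m/s² × 3420 m = 9.210×10^7 Pa = 0.09210 GPa
peridotite: 3203 kg/m³ × 10 m/s² × 58030 m = 1.859×10^9 Pa = 1.859 GPa
Total = 0.02322 + 0.2751 + 0.09210 + 1.859 = 2.2491 GPa

2.25 GPa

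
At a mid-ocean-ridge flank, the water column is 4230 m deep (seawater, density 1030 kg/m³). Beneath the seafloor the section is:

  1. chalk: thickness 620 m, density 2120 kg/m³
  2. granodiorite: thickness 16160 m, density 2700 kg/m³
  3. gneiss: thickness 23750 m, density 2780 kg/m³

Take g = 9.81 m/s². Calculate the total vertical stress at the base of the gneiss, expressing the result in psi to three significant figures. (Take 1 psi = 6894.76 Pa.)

164000 psi

seawater: 1030 kg/m³ × 9.81 m/s² × 4230 m = 4.274×10^7 Pa = 6199 psi
chalk: 2120 kg/m³ × 9.81 m/s² × 620 m = 1.289×10^7 Pa = 1870 psi
granodiorite: 2700 kg/m³ × 9.81 m/s² × 16160 m = 4.280×10^8 Pa = 62080 psi
gneiss: 2780 kg/m³ × 9.81 m/s² × 23750 m = 6.477×10^8 Pa = 93942 psi
Total = 6199 + 1870 + 62080 + 93942 = 1.6409×10^5 psi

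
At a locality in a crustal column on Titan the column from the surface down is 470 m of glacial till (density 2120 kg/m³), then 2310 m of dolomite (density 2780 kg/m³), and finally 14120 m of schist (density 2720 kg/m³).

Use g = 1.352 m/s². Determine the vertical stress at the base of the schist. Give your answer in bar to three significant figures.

620 bar

glacial till: 2120 kg/m³ × 1.352 m/s² × 470 m = 1.347×10^6 Pa = 13.47 bar
dolomite: 2780 kg/m³ × 1.352 m/s² × 2310 m = 8.682×10^6 Pa = 86.82 bar
schist: 2720 kg/m³ × 1.352 m/s² × 14120 m = 5.193×10^7 Pa = 519.3 bar
Total = 13.47 + 86.82 + 519.3 = 619.55 bar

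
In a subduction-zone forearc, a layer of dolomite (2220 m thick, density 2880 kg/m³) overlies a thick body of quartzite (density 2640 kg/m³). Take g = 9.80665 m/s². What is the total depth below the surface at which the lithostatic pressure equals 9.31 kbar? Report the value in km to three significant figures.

35.8 km

Pressure at base of upper layers: 2880×9.80665×2220 = 6.270×10^7 Pa = 0.6270 kbar
Remaining pressure to be supplied by quartzite: 9.310×10^8 − 6.270×10^7 = 8.683×10^8 Pa
Additional depth in quartzite = 8.683×10^8 Pa / (2640 kg/m³ × 9.80665 m/s²) = 33539 m
Total depth = 2220 m + 33539 m = 35759 m
= 35.759 km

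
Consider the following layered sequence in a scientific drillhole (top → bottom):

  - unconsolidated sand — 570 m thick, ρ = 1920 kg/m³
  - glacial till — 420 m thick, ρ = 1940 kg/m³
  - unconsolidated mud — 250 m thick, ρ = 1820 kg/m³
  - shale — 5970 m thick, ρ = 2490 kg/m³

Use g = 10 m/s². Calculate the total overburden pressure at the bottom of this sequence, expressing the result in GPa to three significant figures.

unconsolidated sand: 1920 kg/m³ × 10 m/s² × 570 m = 1.094×10^7 Pa = 0.01094 GPa
glacial till: 1940 kg/m³ × 10 m/s² × 420 m = 8.148×10^6 Pa = 8.148×10^-3 GPa
unconsolidated mud: 1820 kg/m³ × 10 m/s² × 250 m = 4.550×10^6 Pa = 4.550×10^-3 GPa
shale: 2490 kg/m³ × 10 m/s² × 5970 m = 1.487×10^8 Pa = 0.1487 GPa
Total = 0.01094 + 8.148×10^-3 + 4.550×10^-3 + 0.1487 = 0.17230 GPa

0.172 GPa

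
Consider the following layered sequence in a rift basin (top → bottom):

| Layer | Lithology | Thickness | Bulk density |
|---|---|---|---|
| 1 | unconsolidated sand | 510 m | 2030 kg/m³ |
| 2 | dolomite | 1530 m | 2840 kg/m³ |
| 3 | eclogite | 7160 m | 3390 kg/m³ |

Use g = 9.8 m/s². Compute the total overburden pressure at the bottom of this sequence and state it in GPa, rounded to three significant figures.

unconsolidated sand: 2030 kg/m³ × 9.8 m/s² × 510 m = 1.015×10^7 Pa = 0.01015 GPa
dolomite: 2840 kg/m³ × 9.8 m/s² × 1530 m = 4.258×10^7 Pa = 0.04258 GPa
eclogite: 3390 kg/m³ × 9.8 m/s² × 7160 m = 2.379×10^8 Pa = 0.2379 GPa
Total = 0.01015 + 0.04258 + 0.2379 = 0.29060 GPa

0.291 GPa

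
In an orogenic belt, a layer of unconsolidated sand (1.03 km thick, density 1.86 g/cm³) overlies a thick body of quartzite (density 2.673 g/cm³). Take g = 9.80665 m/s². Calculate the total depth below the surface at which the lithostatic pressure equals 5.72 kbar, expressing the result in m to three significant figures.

22100 m

Pressure at base of upper layers: 1860×9.80665×1030 = 1.879×10^7 Pa = 0.1879 kbar
Remaining pressure to be supplied by quartzite: 5.720×10^8 − 1.879×10^7 = 5.532×10^8 Pa
Additional depth in quartzite = 5.532×10^8 Pa / (2673 kg/m³ × 9.80665 m/s²) = 21104 m
Total depth = 1030 m + 21104 m = 22134 m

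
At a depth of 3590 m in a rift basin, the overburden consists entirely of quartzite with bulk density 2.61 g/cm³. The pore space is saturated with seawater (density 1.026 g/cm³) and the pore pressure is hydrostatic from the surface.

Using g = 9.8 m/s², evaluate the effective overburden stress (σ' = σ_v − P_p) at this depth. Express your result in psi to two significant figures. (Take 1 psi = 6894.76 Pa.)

8100 psi

Overburden (lithostatic) stress σ_v:
quartzite: 2610 kg/m³ × 9.8 m/s² × 3590 m = 9.183×10^7 Pa = 91.83 MPa
Pore pressure P_p = 1026 kg/m³ × 9.8 m/s² × 3590 m = 3.610×10^7 Pa = 36.10 MPa
Effective stress σ' = σ_v − P_p = 91.83 − 36.10 = 55.728 MPa = 8082.7 psi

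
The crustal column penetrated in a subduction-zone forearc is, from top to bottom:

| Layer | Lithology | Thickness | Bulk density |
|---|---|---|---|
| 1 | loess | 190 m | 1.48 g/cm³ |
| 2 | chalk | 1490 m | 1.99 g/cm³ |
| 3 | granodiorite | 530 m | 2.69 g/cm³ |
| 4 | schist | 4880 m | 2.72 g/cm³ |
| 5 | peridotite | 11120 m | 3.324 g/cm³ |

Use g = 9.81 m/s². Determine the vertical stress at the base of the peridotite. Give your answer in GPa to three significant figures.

loess: 1480 kg/m³ × 9.81 m/s² × 190 m = 2.759×10^6 Pa = 2.759×10^-3 GPa
chalk: 1990 kg/m³ × 9.81 m/s² × 1490 m = 2.909×10^7 Pa = 0.02909 GPa
granodiorite: 2690 kg/m³ × 9.81 m/s² × 530 m = 1.399×10^7 Pa = 0.01399 GPa
schist: 2720 kg/m³ × 9.81 m/s² × 4880 m = 1.302×10^8 Pa = 0.1302 GPa
peridotite: 3324 kg/m³ × 9.81 m/s² × 11120 m = 3.626×10^8 Pa = 0.3626 GPa
Total = 2.759×10^-3 + 0.02909 + 0.01399 + 0.1302 + 0.3626 = 0.53865 GPa

0.539 GPa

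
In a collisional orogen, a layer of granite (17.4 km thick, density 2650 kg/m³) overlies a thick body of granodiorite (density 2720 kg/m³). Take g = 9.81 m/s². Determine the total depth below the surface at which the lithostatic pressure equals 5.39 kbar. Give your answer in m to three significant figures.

20600 m

Pressure at base of upper layers: 2650×9.81×17400 = 4.523×10^8 Pa = 4.523 kbar
Remaining pressure to be supplied by granodiorite: 5.390×10^8 − 4.523×10^8 = 8.666×10^7 Pa
Additional depth in granodiorite = 8.666×10^7 Pa / (2720 kg/m³ × 9.81 m/s²) = 3247.8 m
Total depth = 17400 m + 3247.8 m = 20648 m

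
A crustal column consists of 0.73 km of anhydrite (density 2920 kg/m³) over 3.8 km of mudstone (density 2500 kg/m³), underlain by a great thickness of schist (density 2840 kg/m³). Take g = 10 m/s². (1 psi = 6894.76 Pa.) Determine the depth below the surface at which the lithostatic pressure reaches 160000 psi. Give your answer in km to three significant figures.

39.3 km

Pressure at base of upper layers: 2920×10×730 + 2500×10×3800 = 1.163×10^8 Pa = 16870 psi
Remaining pressure to be supplied by schist: 1.103×10^9 − 1.163×10^8 = 9.868×10^8 Pa
Additional depth in schist = 9.868×10^8 Pa / (2840 kg/m³ × 10 m/s²) = 34748 m
Total depth = 4530 m + 34748 m = 39278 m
= 39.278 km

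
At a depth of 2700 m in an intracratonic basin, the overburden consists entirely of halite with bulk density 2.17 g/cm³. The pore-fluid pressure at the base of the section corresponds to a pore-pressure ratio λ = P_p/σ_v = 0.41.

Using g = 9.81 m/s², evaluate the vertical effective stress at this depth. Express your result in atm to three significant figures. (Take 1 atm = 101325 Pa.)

Overburden (lithostatic) stress σ_v:
halite: 2170 kg/m³ × 9.81 m/s² × 2700 m = 5.748×10^7 Pa = 57.48 MPa
Pore pressure P_p = λ·σ_v = 0.41 × 57.48 MPa = 23.57 MPa
Effective stress σ' = σ_v − P_p = 57.48 − 23.57 = 33.911 MPa = 334.68 atm

335 atm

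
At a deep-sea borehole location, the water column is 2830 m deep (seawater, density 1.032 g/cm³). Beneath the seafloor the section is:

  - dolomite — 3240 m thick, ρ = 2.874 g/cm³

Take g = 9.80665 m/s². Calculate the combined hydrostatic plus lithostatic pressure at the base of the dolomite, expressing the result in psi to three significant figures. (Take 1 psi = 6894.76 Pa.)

17400 psi

seawater: 1032 kg/m³ × 9.80665 m/s² × 2830 m = 2.864×10^7 Pa = 4154 psi
dolomite: 2874 kg/m³ × 9.80665 m/s² × 3240 m = 9.132×10^7 Pa = 13244 psi
Total = 4154 + 13244 = 17398 psi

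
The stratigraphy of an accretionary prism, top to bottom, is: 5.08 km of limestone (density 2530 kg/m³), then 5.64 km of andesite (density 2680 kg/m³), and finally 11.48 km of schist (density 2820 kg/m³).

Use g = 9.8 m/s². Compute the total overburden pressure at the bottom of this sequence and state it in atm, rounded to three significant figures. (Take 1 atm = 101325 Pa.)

limestone: 2530 kg/m³ × 9.8 m/s² × 5080 m = 1.260×10^8 Pa = 1243 atm
andesite: 2680 kg/m³ × 9.8 m/s² × 5640 m = 1.481×10^8 Pa = 1462 atm
schist: 2820 kg/m³ × 9.8 m/s² × 11480 m = 3.173×10^8 Pa = 3131 atm
Total = 1243 + 1462 + 3131 = 5836.1 atm

5840 atm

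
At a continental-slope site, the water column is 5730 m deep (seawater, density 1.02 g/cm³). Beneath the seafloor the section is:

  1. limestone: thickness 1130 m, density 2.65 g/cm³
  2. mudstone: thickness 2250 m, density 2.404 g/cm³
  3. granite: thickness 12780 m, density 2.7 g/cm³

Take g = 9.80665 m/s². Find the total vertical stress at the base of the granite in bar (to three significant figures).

seawater: 1020 kg/m³ × 9.80665 m/s² × 5730 m = 5.732×10^7 Pa = 573.2 bar
limestone: 2650 kg/m³ × 9.80665 m/s² × 1130 m = 2.937×10^7 Pa = 293.7 bar
mudstone: 2404 kg/m³ × 9.80665 m/s² × 2250 m = 5.304×10^7 Pa = 530.4 bar
granite: 2700 kg/m³ × 9.80665 m/s² × 12780 m = 3.384×10^8 Pa = 3384 bar
Total = 573.2 + 293.7 + 530.4 + 3384 = 4781.1 bar

4780 bar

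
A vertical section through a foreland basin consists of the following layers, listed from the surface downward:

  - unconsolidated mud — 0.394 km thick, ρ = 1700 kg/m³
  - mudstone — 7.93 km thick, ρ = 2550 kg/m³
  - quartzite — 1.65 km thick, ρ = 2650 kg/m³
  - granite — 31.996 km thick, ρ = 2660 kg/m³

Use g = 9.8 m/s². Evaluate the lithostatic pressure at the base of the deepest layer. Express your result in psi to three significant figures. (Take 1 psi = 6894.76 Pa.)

unconsolidated mud: 1700 kg/m³ × 9.8 m/s² × 394 m = 6.564×10^6 Pa = 952.0 psi
mudstone: 2550 kg/m³ × 9.8 m/s² × 7930 m = 1.982×10^8 Pa = 28742 psi
quartzite: 2650 kg/m³ × 9.8 m/s² × 1650 m = 4.285×10^7 Pa = 6215 psi
granite: 2660 kg/m³ × 9.8 m/s² × 31996 m = 8.341×10^8 Pa = 1.210×10^5 psi
Total = 952.0 + 28742 + 6215 + 1.210×10^5 = 1.5688×10^5 psi

157000 psi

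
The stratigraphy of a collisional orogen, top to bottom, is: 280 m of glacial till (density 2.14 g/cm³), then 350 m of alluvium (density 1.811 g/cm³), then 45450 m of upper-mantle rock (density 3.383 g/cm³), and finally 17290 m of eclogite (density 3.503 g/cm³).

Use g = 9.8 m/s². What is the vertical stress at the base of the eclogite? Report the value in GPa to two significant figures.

glacial till: 2140 kg/m³ × 9.8 m/s² × 280 m = 5.872×10^6 Pa = 5.872×10^-3 GPa
alluvium: 1811 kg/m³ × 9.8 m/s² × 350 m = 6.212×10^6 Pa = 6.212×10^-3 GPa
upper-mantle rock: 3383 kg/m³ × 9.8 m/s² × 45450 m = 1.507×10^9 Pa = 1.507 GPa
eclogite: 3503 kg/m³ × 9.8 m/s² × 17290 m = 5.936×10^8 Pa = 0.5936 GPa
Total = 5.872×10^-3 + 6.212×10^-3 + 1.507 + 0.5936 = 2.1125 GPa

2.1 GPa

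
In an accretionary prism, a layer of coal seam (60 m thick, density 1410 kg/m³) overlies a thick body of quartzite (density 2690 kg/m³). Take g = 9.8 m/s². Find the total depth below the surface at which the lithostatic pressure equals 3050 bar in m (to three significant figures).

11600 m

Pressure at base of upper layers: 1410×9.8×60 = 8.291×10^5 Pa = 8.291 bar
Remaining pressure to be supplied by quartzite: 3.050×10^8 − 8.291×10^5 = 3.042×10^8 Pa
Additional depth in quartzite = 3.042×10^8 Pa / (2690 kg/m³ × 9.8 m/s²) = 11538 m
Total depth = 60 m + 11538 m = 11598 m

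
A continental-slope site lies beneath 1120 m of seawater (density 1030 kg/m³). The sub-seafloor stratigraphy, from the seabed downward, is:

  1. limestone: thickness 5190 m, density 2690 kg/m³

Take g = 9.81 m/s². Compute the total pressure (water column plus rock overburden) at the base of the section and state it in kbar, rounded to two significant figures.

1.5 kbar

seawater: 1030 kg/m³ × 9.81 m/s² × 1120 m = 1.132×10^7 Pa = 0.1132 kbar
limestone: 2690 kg/m³ × 9.81 m/s² × 5190 m = 1.370×10^8 Pa = 1.370 kbar
Total = 0.1132 + 1.370 = 1.4828 kbar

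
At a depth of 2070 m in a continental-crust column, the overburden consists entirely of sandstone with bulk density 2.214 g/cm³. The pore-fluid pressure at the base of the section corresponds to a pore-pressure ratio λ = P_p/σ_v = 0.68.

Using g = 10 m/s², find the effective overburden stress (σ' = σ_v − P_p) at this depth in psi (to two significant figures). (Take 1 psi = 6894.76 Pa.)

Overburden (lithostatic) stress σ_v:
sandstone: 2214 kg/m³ × 10 m/s² × 2070 m = 4.583×10^7 Pa = 45.83 MPa
Pore pressure P_p = λ·σ_v = 0.68 × 45.83 MPa = 31.16 MPa
Effective stress σ' = σ_v − P_p = 45.83 − 31.16 = 14.666 MPa = 2127.1 psi

2100 psi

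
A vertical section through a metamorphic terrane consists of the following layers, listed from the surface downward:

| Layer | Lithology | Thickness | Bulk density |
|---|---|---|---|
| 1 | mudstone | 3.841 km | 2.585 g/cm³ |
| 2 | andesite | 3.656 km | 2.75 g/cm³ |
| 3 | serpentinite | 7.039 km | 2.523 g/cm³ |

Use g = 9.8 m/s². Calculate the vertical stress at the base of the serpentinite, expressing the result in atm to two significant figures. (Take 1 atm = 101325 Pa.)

3700 atm

mudstone: 2585 kg/m³ × 9.8 m/s² × 3841 m = 9.730×10^7 Pa = 960.3 atm
andesite: 2750 kg/m³ × 9.8 m/s² × 3656 m = 9.853×10^7 Pa = 972.4 atm
serpentinite: 2523 kg/m³ × 9.8 m/s² × 7039 m = 1.740×10^8 Pa = 1718 atm
Total = 960.3 + 972.4 + 1718 = 3650.4 atm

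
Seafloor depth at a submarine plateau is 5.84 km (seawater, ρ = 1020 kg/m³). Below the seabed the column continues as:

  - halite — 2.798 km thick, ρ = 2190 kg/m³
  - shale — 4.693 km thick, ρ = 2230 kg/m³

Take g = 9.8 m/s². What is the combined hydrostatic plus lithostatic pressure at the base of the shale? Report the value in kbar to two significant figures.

2.2 kbar

seawater: 1020 kg/m³ × 9.8 m/s² × 5840 m = 5.838×10^7 Pa = 0.5838 kbar
halite: 2190 kg/m³ × 9.8 m/s² × 2798 m = 6.005×10^7 Pa = 0.6005 kbar
shale: 2230 kg/m³ × 9.8 m/s² × 4693 m = 1.026×10^8 Pa = 1.026 kbar
Total = 0.5838 + 0.6005 + 1.026 = 2.2099 kbar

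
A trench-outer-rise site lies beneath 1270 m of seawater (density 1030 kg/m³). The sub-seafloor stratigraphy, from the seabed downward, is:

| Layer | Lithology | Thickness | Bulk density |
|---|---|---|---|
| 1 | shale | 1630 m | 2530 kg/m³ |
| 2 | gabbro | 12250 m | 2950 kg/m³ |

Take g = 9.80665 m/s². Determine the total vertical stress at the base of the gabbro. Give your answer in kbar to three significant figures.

4.08 kbar

seawater: 1030 kg/m³ × 9.80665 m/s² × 1270 m = 1.283×10^7 Pa = 0.1283 kbar
shale: 2530 kg/m³ × 9.80665 m/s² × 1630 m = 4.044×10^7 Pa = 0.4044 kbar
gabbro: 2950 kg/m³ × 9.80665 m/s² × 12250 m = 3.544×10^8 Pa = 3.544 kbar
Total = 0.1283 + 0.4044 + 3.544 = 4.0766 kbar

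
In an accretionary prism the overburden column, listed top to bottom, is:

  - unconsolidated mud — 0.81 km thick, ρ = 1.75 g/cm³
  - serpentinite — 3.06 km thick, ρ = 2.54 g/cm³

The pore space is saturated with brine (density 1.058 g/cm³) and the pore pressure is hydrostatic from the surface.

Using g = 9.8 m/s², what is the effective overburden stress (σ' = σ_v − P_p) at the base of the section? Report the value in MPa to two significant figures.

50 MPa

Overburden (lithostatic) stress σ_v:
unconsolidated mud: 1750 kg/m³ × 9.8 m/s² × 810 m = 1.389×10^7 Pa = 13.89 MPa
serpentinite: 2540 kg/m³ × 9.8 m/s² × 3060 m = 7.617×10^7 Pa = 76.17 MPa
Total = 13.89 + 76.17 = 90.061 MPa
Pore pressure P_p = 1058 kg/m³ × 9.8 m/s² × 3870 m = 4.013×10^7 Pa = 40.13 MPa
Effective stress σ' = σ_v − P_p = 90.06 − 40.13 = 49.935 MPa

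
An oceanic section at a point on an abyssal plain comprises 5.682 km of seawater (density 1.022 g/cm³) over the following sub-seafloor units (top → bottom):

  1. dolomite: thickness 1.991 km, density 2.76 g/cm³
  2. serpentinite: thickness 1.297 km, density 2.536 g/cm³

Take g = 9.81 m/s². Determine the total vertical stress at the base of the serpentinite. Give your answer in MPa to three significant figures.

143 MPa

seawater: 1022 kg/m³ × 9.81 m/s² × 5682 m = 5.697×10^7 Pa = 56.97 MPa
dolomite: 2760 kg/m³ × 9.81 m/s² × 1991 m = 5.391×10^7 Pa = 53.91 MPa
serpentinite: 2536 kg/m³ × 9.81 m/s² × 1297 m = 3.227×10^7 Pa = 32.27 MPa
Total = 56.97 + 53.91 + 32.27 = 143.14 MPa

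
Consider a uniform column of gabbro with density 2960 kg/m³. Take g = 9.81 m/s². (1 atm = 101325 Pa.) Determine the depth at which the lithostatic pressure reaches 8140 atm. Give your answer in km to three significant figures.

h = P/(ρg) = 8140 atm / (2960 kg/m³ × 9.81 m/s²) = 8.248×10^8 Pa / 29038 Pa/m = 28404 m
= 28.404 km

28.4 km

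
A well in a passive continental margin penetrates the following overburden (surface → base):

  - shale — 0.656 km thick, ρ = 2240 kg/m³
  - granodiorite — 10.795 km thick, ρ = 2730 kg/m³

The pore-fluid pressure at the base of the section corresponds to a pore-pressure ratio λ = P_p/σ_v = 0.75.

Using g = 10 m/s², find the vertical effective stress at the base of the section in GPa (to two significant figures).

Overburden (lithostatic) stress σ_v:
shale: 2240 kg/m³ × 10 m/s² × 656 m = 1.469×10^7 Pa = 14.69 MPa
granodiorite: 2730 kg/m³ × 10 m/s² × 10795 m = 2.947×10^8 Pa = 294.7 MPa
Total = 14.69 + 294.7 = 309.40 MPa
Pore pressure P_p = λ·σ_v = 0.75 × 309.4 MPa = 232.0 MPa
Effective stress σ' = σ_v − P_p = 309.4 − 232.0 = 77.349 MPa = 0.077349 GPa

0.077 GPa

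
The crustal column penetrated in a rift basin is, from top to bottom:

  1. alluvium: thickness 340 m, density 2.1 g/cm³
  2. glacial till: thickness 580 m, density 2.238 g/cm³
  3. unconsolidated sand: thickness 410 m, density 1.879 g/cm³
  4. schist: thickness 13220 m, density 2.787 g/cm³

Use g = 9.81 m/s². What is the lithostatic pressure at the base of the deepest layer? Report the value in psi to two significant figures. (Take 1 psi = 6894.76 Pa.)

alluvium: 2100 kg/m³ × 9.81 m/s² × 340 m = 7.004×10^6 Pa = 1016 psi
glacial till: 2238 kg/m³ × 9.81 m/s² × 580 m = 1.273×10^7 Pa = 1847 psi
unconsolidated sand: 1879 kg/m³ × 9.81 m/s² × 410 m = 7.558×10^6 Pa = 1096 psi
schist: 2787 kg/m³ × 9.81 m/s² × 13220 m = 3.614×10^8 Pa = 52423 psi
Total = 1016 + 1847 + 1096 + 52423 = 56381 psi

56000 psi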